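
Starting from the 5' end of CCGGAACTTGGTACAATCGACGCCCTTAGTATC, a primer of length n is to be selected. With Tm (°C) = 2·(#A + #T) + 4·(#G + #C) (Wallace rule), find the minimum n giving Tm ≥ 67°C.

n = 22

First 21 bases: CCGGAACTTGGTACAATCGAC → Tm = 64°C (< 67°C)
First 22 bases: CCGGAACTTGGTACAATCGACG → Tm = 68°C (≥ 67°C)
Each additional base adds 2°C (A/T) or 4°C (G/C), so Tm is non-decreasing in n; n = 22 is the first length to reach 67°C.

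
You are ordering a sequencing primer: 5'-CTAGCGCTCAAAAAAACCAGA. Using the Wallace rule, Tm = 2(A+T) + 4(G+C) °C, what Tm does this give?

Scanning the sequence gives G=3, C=6, T=2, A=10.
So N_AT = 12 and N_GC = 9.
Tm = 4·9 + 2·12 = 36 + 24 = 60°C

60°C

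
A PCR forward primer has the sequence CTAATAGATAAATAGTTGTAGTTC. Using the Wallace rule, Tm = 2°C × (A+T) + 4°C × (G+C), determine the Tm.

60°C

Counting bases: A=9, T=9, C=2, G=4
AT pairs contribute 18, GC pairs contribute 6.
Tm = 4·6 + 2·18 = 24 + 36 = 60°C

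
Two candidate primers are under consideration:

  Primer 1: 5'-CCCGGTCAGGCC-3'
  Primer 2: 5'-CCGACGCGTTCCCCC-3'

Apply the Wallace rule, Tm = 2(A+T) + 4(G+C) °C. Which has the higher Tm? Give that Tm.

Primer 2, 54°C

Primer 1: A+T=2, G+C=10 → Tm = 2(2)+4(10) = 44°C
Primer 2: A+T=3, G+C=12 → Tm = 2(3)+4(12) = 54°C
44°C vs 54°C → primer 2 is higher.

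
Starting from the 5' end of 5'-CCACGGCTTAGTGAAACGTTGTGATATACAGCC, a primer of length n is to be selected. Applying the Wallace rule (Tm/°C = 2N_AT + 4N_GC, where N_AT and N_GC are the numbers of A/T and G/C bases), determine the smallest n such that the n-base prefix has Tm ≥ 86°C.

n = 30

First 29 bases: CCACGGCTTAGTGAAACGTTGTGATATAC → Tm = 84°C (< 86°C)
First 30 bases: CCACGGCTTAGTGAAACGTTGTGATATACA → Tm = 86°C (≥ 86°C)
Each additional base adds 2°C (A/T) or 4°C (G/C), so Tm is non-decreasing in n; n = 30 is the first length to reach 86°C.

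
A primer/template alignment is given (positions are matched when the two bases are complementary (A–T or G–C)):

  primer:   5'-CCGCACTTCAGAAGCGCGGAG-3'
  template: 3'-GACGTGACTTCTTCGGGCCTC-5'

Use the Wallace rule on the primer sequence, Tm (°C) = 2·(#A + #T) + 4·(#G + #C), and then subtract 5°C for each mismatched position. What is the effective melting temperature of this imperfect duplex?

Primer base counts: A=5, T=2, G=7, C=7 → A+T=7, G+C=14
Perfect-match Tm = 2(7) + 4(14) = 14 + 56 = 70°C
Mismatches (positions where the bases are not complementary): 4 (at positions 2, 8, 9, 16)
Effective Tm = 70 − 4×5 = 70 − 20 = 50°C

50°C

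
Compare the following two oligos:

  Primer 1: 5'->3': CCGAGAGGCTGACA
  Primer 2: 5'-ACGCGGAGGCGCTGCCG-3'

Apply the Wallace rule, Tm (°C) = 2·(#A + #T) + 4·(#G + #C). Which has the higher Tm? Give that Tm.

Primer 1: A+T=5, G+C=9 → Tm = 2(5)+4(9) = 46°C
Primer 2: A+T=3, G+C=14 → Tm = 2(3)+4(14) = 62°C
46°C vs 62°C → primer 2 is higher.

Primer 2, 62°C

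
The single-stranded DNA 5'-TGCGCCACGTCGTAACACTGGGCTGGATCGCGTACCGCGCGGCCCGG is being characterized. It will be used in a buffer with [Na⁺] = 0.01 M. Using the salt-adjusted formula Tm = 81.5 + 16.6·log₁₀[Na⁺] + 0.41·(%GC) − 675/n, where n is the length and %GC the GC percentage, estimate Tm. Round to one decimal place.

63.6°C

Length n = 47. Scanning the sequence gives T=7, A=6, G=17, C=17.
G+C = 34, so %GC = 34/47 × 100 = 72.34%
Salt term: 16.6 × (-2) = -33.2
GC term: 0.41 × 72.34 = 29.659; length term: −675/47 = −14.362
Tm = 81.5 + (-33.2) + 29.659 − 14.362 = 63.597 → 63.6°C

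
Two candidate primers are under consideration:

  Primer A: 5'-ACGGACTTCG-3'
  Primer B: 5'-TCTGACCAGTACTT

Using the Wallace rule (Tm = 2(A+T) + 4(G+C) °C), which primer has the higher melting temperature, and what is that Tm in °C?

Primer A: A+T=4, G+C=6 → Tm = 2(4)+4(6) = 32°C
Primer B: A+T=8, G+C=6 → Tm = 2(8)+4(6) = 40°C
32°C vs 40°C → primer B is higher.

Primer B, 40°C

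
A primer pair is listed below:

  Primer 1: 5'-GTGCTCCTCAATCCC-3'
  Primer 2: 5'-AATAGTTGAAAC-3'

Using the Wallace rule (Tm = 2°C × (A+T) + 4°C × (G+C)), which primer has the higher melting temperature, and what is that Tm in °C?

Primer 1, 48°C

Primer 1: A+T=6, G+C=9 → Tm = 2(6)+4(9) = 48°C
Primer 2: A+T=9, G+C=3 → Tm = 2(9)+4(3) = 30°C
48°C vs 30°C → primer 1 is higher.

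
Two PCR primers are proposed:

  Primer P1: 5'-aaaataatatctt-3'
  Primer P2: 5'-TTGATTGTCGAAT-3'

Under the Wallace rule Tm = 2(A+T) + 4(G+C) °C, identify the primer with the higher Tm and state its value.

Primer P1: A+T=12, G+C=1 → Tm = 2(12)+4(1) = 28°C
Primer P2: A+T=9, G+C=4 → Tm = 2(9)+4(4) = 34°C
28°C vs 34°C → primer P2 is higher.

Primer P2, 34°C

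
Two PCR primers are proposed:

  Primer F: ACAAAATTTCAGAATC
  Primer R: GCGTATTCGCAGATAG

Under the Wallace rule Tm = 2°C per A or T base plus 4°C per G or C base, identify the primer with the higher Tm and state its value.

Primer F: A+T=12, G+C=4 → Tm = 2(12)+4(4) = 40°C
Primer R: A+T=8, G+C=8 → Tm = 2(8)+4(8) = 48°C
40°C vs 48°C → primer R is higher.

Primer R, 48°C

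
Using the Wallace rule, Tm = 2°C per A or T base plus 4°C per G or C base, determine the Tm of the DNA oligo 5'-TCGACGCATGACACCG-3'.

Base counts: A=4, C=6, G=4, T=2
A+T = 6, G+C = 10
Tm = 2(6) + 4(10) = 12 + 40 = 52°C

52°C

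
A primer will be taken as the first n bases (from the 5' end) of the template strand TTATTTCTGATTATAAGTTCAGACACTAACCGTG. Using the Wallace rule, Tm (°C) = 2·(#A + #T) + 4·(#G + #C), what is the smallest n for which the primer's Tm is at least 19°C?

First 8 bases: TTATTTCT → Tm = 18°C (< 19°C)
First 9 bases: TTATTTCTG → Tm = 22°C (≥ 19°C)
Each additional base adds 2°C (A/T) or 4°C (G/C), so Tm is non-decreasing in n; n = 9 is the first length to reach 19°C.

n = 9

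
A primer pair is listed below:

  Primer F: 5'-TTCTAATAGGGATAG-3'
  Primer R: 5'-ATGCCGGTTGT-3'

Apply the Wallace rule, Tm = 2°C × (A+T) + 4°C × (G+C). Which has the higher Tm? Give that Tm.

Primer F, 40°C

Primer F: A+T=10, G+C=5 → Tm = 2(10)+4(5) = 40°C
Primer R: A+T=5, G+C=6 → Tm = 2(5)+4(6) = 34°C
40°C vs 34°C → primer F is higher.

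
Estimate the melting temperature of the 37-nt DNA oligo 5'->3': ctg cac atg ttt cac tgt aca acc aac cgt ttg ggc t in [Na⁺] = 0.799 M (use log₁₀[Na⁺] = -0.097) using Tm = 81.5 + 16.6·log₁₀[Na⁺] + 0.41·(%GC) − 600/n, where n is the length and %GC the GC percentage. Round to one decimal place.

83.6°C

Length n = 37. G=7, T=11, C=11, A=8
G+C = 18, so %GC = 18/37 × 100 = 48.649%
Salt term: 16.6 × (-0.097) = -1.61
GC term: 0.41 × 48.649 = 19.946; length term: −600/37 = −16.216
Tm = 81.5 + (-1.61) + 19.946 − 16.216 = 83.62 → 83.6°C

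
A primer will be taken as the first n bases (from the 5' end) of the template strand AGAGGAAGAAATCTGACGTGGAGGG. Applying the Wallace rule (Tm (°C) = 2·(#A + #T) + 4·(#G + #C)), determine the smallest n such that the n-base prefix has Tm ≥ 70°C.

n = 24

First 23 bases: AGAGGAAGAAATCTGACGTGGAG → Tm = 68°C (< 70°C)
First 24 bases: AGAGGAAGAAATCTGACGTGGAGG → Tm = 72°C (≥ 70°C)
Each additional base adds 2°C (A/T) or 4°C (G/C), so Tm is non-decreasing in n; n = 24 is the first length to reach 70°C.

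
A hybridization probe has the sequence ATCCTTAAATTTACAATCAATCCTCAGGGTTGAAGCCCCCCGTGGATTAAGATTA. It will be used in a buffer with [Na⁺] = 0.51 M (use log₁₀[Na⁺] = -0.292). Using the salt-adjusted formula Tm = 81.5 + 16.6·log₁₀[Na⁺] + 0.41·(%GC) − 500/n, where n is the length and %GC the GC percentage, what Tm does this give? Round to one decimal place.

Length n = 55. Scanning the sequence gives G=9, A=17, C=13, T=16.
G+C = 22, so %GC = 22/55 × 100 = 40%
Salt term: 16.6 × (-0.292) = -4.847
GC term: 0.41 × 40 = 16.4; length term: −500/55 = −9.091
Tm = 81.5 + (-4.847) + 16.4 − 9.091 = 83.962 → 84.0°C

84.0°C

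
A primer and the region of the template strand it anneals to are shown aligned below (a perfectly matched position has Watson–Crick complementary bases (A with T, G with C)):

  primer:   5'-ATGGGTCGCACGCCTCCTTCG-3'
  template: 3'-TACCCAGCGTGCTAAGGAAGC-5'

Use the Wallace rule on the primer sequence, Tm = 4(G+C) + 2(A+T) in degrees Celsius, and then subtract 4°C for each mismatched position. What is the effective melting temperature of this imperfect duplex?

Primer base counts: A=2, T=5, G=6, C=8 → A+T=7, G+C=14
Perfect-match Tm = 2(7) + 4(14) = 14 + 56 = 70°C
Mismatches (positions where the bases are not complementary): 2 (at positions 13, 14)
Effective Tm = 70 − 2×4 = 70 − 8 = 62°C

62°C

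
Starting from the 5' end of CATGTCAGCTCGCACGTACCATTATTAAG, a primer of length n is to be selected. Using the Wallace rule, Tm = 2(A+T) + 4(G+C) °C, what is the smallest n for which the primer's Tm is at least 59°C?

n = 19

First 18 bases: CATGTCAGCTCGCACGTA → Tm = 56°C (< 59°C)
First 19 bases: CATGTCAGCTCGCACGTAC → Tm = 60°C (≥ 59°C)
Each additional base adds 2°C (A/T) or 4°C (G/C), so Tm is non-decreasing in n; n = 19 is the first length to reach 59°C.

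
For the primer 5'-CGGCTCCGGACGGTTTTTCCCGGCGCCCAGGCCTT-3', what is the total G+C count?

25

A=2, T=8, G=11, C=14
Total G or C: 11 + 14 = 25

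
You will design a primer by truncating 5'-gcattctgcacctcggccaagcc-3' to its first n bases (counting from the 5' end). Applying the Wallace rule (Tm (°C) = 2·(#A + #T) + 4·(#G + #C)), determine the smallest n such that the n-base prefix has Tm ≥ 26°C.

First 8 bases: GCATTCTG → Tm = 24°C (< 26°C)
First 9 bases: GCATTCTGC → Tm = 28°C (≥ 26°C)
Since every base adds ≥2°C, Tm only increases with n, so the threshold is first crossed at n = 9.

n = 9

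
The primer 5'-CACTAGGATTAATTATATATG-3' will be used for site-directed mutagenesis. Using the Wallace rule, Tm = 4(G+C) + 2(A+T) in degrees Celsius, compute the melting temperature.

G=3, C=2, A=8, T=8
So N_AT = 16 and N_GC = 5.
Tm = 4·5 + 2·16 = 20 + 32 = 52°C

52°C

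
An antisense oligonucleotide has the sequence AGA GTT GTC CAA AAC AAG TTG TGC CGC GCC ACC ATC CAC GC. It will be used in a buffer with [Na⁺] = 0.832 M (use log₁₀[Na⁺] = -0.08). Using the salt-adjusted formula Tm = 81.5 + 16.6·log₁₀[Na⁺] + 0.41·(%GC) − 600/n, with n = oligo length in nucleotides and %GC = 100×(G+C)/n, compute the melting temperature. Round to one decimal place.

Length n = 41. Counting bases: C=14, G=9, A=11, T=7
G+C = 23, so %GC = 23/41 × 100 = 56.098%
Salt term: 16.6 × (-0.08) = -1.328
GC term: 0.41 × 56.098 = 23; length term: −600/41 = −14.634
Tm = 81.5 + (-1.328) + 23 − 14.634 = 88.538 → 88.5°C

88.5°C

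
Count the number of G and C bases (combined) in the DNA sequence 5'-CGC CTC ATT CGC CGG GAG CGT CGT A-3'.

17

Counting bases: A=3, T=5, G=8, C=9
G+C = 8 + 9 = 17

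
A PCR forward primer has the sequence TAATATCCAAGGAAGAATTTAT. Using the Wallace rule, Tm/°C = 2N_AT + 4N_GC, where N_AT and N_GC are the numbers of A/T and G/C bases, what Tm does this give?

54°C

Base counts: T=7, G=3, A=10, C=2
AT pairs contribute 17, GC pairs contribute 5.
Tm = 2(17) + 4(5) = 34 + 20 = 54°C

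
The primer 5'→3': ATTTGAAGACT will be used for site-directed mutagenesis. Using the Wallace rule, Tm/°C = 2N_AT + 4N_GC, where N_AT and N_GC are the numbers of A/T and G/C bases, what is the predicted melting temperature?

28°C

Counting bases: T=4, C=1, A=4, G=2
A+T = 8, G+C = 3
Tm = 2×8 + 4×3 = 28°C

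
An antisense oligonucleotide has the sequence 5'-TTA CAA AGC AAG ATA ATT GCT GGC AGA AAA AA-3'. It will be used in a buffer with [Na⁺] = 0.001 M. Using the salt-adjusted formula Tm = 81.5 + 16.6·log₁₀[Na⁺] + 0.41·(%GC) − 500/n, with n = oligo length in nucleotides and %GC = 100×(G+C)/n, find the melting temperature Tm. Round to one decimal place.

28.9°C

Length n = 32. G=6, A=16, T=6, C=4
G+C = 10, so %GC = 10/32 × 100 = 31.25%
Salt term: 16.6 × (-3) = -49.8
GC term: 0.41 × 31.25 = 12.812; length term: −500/32 = −15.625
Tm = 81.5 + (-49.8) + 12.812 − 15.625 = 28.887 → 28.9°C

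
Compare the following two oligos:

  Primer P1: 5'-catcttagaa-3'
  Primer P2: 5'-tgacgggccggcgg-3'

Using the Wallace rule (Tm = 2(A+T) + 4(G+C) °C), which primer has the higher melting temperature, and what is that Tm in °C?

Primer P1: A+T=7, G+C=3 → Tm = 2(7)+4(3) = 26°C
Primer P2: A+T=2, G+C=12 → Tm = 2(2)+4(12) = 52°C
26°C vs 52°C → primer P2 is higher.

Primer P2, 52°C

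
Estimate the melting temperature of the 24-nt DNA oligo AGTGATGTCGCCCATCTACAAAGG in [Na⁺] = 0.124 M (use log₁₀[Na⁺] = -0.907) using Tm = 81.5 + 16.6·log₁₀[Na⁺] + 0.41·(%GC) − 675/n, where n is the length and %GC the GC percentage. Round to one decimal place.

Length n = 24. A=7, T=5, G=6, C=6
G+C = 12, so %GC = 12/24 × 100 = 50%
Salt term: 16.6 × (-0.907) = -15.056
GC term: 0.41 × 50 = 20.5; length term: −675/24 = −28.125
Tm = 81.5 + (-15.056) + 20.5 − 28.125 = 58.819 → 58.8°C

58.8°C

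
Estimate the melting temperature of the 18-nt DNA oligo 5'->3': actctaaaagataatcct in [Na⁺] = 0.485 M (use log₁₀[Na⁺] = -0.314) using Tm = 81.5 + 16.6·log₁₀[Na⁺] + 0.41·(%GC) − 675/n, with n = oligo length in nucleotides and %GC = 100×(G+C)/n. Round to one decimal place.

Length n = 18. Scanning the sequence gives T=5, G=1, A=8, C=4.
G+C = 5, so %GC = 5/18 × 100 = 27.778%
Salt term: 16.6 × (-0.314) = -5.212
GC term: 0.41 × 27.778 = 11.389; length term: −675/18 = −37.5
Tm = 81.5 + (-5.212) + 11.389 − 37.5 = 50.177 → 50.2°C

50.2°C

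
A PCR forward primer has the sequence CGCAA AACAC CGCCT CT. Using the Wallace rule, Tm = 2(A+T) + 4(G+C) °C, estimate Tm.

54°C

Counting bases: G=2, T=2, A=5, C=8
So N_AT = 7 and N_GC = 10.
Tm = 2(7) + 4(10) = 14 + 40 = 54°C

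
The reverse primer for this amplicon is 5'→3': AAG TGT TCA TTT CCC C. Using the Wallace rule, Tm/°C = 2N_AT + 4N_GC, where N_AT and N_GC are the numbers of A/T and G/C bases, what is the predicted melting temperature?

Counting bases: C=5, A=3, T=6, G=2
A+T = 9, G+C = 7
Tm = 2(9) + 4(7) = 18 + 28 = 46°C

46°C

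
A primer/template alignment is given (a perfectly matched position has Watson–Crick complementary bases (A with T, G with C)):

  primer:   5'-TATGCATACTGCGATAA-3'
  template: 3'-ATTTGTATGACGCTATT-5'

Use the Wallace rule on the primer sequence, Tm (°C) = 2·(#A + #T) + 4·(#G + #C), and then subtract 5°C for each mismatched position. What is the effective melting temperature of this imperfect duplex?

36°C

Primer base counts: A=6, T=5, G=3, C=3 → A+T=11, G+C=6
Perfect-match Tm = 2(11) + 4(6) = 22 + 24 = 46°C
Mismatches (positions where the bases are not complementary): 2 (at positions 3, 4)
Effective Tm = 46 − 2×5 = 46 − 10 = 36°C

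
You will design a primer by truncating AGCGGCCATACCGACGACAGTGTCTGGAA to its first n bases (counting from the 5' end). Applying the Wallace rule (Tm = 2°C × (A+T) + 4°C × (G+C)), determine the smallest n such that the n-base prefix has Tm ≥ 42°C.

n = 13

First 12 bases: AGCGGCCATACC → Tm = 40°C (< 42°C)
First 13 bases: AGCGGCCATACCG → Tm = 44°C (≥ 42°C)
Each additional base adds 2°C (A/T) or 4°C (G/C), so Tm is non-decreasing in n; n = 13 is the first length to reach 42°C.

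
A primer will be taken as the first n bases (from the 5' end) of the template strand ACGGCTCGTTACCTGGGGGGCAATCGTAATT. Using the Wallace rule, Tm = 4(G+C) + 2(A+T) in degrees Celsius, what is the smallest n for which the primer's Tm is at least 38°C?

First 11 bases: ACGGCTCGTTA → Tm = 34°C (< 38°C)
First 12 bases: ACGGCTCGTTAC → Tm = 38°C (≥ 38°C)
Since every base adds ≥2°C, Tm only increases with n, so the threshold is first crossed at n = 12.

n = 12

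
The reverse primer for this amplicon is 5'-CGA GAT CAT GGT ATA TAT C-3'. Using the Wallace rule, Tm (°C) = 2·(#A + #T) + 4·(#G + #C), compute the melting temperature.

C=3, G=4, T=6, A=6
AT pairs contribute 12, GC pairs contribute 7.
Tm = 4·7 + 2·12 = 28 + 24 = 52°C

52°C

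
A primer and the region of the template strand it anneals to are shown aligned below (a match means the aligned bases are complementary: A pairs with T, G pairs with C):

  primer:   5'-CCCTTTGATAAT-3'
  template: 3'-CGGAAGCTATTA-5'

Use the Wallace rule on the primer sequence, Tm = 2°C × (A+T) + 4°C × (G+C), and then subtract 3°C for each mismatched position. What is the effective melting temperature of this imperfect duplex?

26°C

Primer base counts: A=3, T=5, G=1, C=3 → A+T=8, G+C=4
Perfect-match Tm = 2(8) + 4(4) = 16 + 16 = 32°C
Mismatches (positions where the bases are not complementary): 2 (at positions 1, 6)
Effective Tm = 32 − 2×3 = 32 − 6 = 26°C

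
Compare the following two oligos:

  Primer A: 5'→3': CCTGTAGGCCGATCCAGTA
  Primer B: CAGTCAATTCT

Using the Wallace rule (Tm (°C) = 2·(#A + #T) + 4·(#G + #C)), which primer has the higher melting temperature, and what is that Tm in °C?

Primer A: A+T=8, G+C=11 → Tm = 2(8)+4(11) = 60°C
Primer B: A+T=7, G+C=4 → Tm = 2(7)+4(4) = 30°C
60°C vs 30°C → primer A is higher.

Primer A, 60°C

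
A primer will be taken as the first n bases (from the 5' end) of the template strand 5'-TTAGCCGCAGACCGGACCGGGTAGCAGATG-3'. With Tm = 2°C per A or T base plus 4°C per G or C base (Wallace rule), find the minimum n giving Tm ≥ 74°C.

First 21 bases: TTAGCCGCAGACCGGACCGGG → Tm = 72°C (< 74°C)
First 22 bases: TTAGCCGCAGACCGGACCGGGT → Tm = 74°C (≥ 74°C)
Since every base adds ≥2°C, Tm only increases with n, so the threshold is first crossed at n = 22.

n = 22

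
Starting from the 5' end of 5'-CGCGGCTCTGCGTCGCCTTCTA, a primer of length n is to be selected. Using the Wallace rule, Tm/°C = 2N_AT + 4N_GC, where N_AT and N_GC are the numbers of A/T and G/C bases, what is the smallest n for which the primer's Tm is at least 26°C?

First 6 bases: CGCGGC → Tm = 24°C (< 26°C)
First 7 bases: CGCGGCT → Tm = 26°C (≥ 26°C)
Since every base adds ≥2°C, Tm only increases with n, so the threshold is first crossed at n = 7.

n = 7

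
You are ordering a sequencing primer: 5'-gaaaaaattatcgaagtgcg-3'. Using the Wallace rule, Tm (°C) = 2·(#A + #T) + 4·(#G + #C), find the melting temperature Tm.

54°C

Scanning the sequence gives A=9, G=5, T=4, C=2.
AT pairs contribute 13, GC pairs contribute 7.
Tm = 2×13 + 4×7 = 54°C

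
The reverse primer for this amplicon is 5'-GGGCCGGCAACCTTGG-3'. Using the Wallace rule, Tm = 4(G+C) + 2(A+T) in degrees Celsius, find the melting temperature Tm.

56°C

Counting bases: G=7, A=2, C=5, T=2
So N_AT = 4 and N_GC = 12.
Tm = 2(4) + 4(12) = 8 + 48 = 56°C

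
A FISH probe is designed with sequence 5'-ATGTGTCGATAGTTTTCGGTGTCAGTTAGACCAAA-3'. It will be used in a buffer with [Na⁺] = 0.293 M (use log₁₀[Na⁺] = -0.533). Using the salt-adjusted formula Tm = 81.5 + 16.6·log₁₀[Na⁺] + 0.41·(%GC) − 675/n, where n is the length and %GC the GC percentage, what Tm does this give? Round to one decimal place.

69.8°C

Length n = 35. Base counts: G=9, C=5, A=9, T=12
G+C = 14, so %GC = 14/35 × 100 = 40%
Salt term: 16.6 × (-0.533) = -8.848
GC term: 0.41 × 40 = 16.4; length term: −675/35 = −19.286
Tm = 81.5 + (-8.848) + 16.4 − 19.286 = 69.766 → 69.8°C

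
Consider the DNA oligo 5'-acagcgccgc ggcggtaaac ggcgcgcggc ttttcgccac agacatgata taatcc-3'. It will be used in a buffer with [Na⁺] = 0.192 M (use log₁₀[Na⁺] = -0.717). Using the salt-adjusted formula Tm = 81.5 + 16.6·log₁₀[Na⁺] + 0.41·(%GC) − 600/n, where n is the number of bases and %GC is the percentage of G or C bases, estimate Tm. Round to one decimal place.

Length n = 56. Counting bases: T=9, C=18, G=16, A=13
G+C = 34, so %GC = 34/56 × 100 = 60.714%
Salt term: 16.6 × (-0.717) = -11.902
GC term: 0.41 × 60.714 = 24.893; length term: −600/56 = −10.714
Tm = 81.5 + (-11.902) + 24.893 − 10.714 = 83.777 → 83.8°C

83.8°C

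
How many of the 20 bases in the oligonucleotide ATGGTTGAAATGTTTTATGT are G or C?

G=5, A=5, T=10, C=0
G+C = 5 + 0 = 5

5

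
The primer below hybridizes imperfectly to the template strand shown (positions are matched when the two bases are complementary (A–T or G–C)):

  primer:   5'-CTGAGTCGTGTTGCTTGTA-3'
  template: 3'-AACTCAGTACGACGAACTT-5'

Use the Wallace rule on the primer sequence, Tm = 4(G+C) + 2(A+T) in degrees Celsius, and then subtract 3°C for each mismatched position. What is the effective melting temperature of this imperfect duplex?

Primer base counts: A=2, T=8, G=6, C=3 → A+T=10, G+C=9
Perfect-match Tm = 2(10) + 4(9) = 20 + 36 = 56°C
Mismatches (positions where the bases are not complementary): 4 (at positions 1, 8, 11, 18)
Effective Tm = 56 − 4×3 = 56 − 12 = 44°C

44°C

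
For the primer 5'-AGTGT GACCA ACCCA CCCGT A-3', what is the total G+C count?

12

Scanning the sequence gives G=4, C=8, A=6, T=3.
G+C = 4 + 8 = 12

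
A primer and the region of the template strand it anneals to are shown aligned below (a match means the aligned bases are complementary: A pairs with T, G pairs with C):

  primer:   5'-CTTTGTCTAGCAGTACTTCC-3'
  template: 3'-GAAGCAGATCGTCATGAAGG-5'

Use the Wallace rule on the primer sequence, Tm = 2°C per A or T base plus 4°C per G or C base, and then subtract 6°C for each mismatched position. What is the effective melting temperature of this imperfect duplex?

52°C

Primer base counts: A=3, T=8, G=3, C=6 → A+T=11, G+C=9
Perfect-match Tm = 2(11) + 4(9) = 22 + 36 = 58°C
Mismatches (positions where the bases are not complementary): 1 (at position 4)
Effective Tm = 58 − 1×6 = 58 − 6 = 52°C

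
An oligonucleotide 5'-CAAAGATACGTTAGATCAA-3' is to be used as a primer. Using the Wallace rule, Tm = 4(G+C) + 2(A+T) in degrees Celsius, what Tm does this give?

50°C

T=4, A=9, C=3, G=3
AT pairs contribute 13, GC pairs contribute 6.
Tm = 4·6 + 2·13 = 24 + 26 = 50°C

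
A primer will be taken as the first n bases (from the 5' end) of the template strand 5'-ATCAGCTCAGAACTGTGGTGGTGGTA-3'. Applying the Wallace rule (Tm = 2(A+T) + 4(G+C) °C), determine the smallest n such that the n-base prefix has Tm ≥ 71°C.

First 23 bases: ATCAGCTCAGAACTGTGGTGGTG → Tm = 70°C (< 71°C)
First 24 bases: ATCAGCTCAGAACTGTGGTGGTGG → Tm = 74°C (≥ 71°C)
Since every base adds ≥2°C, Tm only increases with n, so the threshold is first crossed at n = 24.

n = 24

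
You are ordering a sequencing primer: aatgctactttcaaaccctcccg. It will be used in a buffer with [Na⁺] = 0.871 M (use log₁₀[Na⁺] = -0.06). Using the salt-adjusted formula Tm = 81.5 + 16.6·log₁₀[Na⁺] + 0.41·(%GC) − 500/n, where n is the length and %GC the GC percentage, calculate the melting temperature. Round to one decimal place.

78.4°C

Length n = 23. Counting bases: G=2, C=9, A=6, T=6
G+C = 11, so %GC = 11/23 × 100 = 47.826%
Salt term: 16.6 × (-0.06) = -0.996
GC term: 0.41 × 47.826 = 19.609; length term: −500/23 = −21.739
Tm = 81.5 + (-0.996) + 19.609 − 21.739 = 78.374 → 78.4°C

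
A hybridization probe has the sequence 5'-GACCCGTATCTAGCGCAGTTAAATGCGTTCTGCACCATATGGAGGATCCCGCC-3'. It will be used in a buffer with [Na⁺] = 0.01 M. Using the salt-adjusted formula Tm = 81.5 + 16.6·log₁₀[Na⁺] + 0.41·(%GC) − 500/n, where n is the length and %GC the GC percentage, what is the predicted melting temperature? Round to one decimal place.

Length n = 53. C=16, G=13, A=12, T=12
G+C = 29, so %GC = 29/53 × 100 = 54.717%
Salt term: 16.6 × (-2) = -33.2
GC term: 0.41 × 54.717 = 22.434; length term: −500/53 = −9.434
Tm = 81.5 + (-33.2) + 22.434 − 9.434 = 61.3 → 61.3°C

61.3°C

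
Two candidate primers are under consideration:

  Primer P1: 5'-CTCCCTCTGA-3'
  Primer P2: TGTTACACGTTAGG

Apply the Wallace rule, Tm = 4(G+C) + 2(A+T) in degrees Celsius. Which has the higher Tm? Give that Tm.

Primer P1: A+T=4, G+C=6 → Tm = 2(4)+4(6) = 32°C
Primer P2: A+T=8, G+C=6 → Tm = 2(8)+4(6) = 40°C
32°C vs 40°C → primer P2 is higher.

Primer P2, 40°C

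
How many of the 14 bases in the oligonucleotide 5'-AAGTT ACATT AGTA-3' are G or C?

3

Scanning the sequence gives C=1, A=6, G=2, T=5.
G+C = 2 + 1 = 3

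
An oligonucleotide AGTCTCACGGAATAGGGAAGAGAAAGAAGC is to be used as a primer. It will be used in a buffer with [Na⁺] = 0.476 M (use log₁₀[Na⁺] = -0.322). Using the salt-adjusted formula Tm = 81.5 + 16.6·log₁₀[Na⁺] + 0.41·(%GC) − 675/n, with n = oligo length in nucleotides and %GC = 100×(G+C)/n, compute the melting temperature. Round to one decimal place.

Length n = 30. Counting bases: A=13, C=4, G=10, T=3
G+C = 14, so %GC = 14/30 × 100 = 46.667%
Salt term: 16.6 × (-0.322) = -5.345
GC term: 0.41 × 46.667 = 19.133; length term: −675/30 = −22.5
Tm = 81.5 + (-5.345) + 19.133 − 22.5 = 72.788 → 72.8°C

72.8°C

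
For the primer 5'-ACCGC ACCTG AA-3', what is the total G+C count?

7

A=4, G=2, C=5, T=1
G+C = 2 + 5 = 7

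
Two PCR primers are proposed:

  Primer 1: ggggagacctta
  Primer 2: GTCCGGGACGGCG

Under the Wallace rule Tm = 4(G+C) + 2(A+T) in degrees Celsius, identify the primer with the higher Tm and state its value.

Primer 1: A+T=5, G+C=7 → Tm = 2(5)+4(7) = 38°C
Primer 2: A+T=2, G+C=11 → Tm = 2(2)+4(11) = 48°C
38°C vs 48°C → primer 2 is higher.

Primer 2, 48°C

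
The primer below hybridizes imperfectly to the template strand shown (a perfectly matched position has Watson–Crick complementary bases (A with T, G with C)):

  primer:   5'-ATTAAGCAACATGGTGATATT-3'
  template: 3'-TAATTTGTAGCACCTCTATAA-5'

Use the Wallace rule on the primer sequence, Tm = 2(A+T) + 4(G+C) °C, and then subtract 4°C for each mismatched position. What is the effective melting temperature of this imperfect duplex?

38°C

Primer base counts: A=8, T=7, G=4, C=2 → A+T=15, G+C=6
Perfect-match Tm = 2(15) + 4(6) = 30 + 24 = 54°C
Mismatches (positions where the bases are not complementary): 4 (at positions 6, 9, 11, 15)
Effective Tm = 54 − 4×4 = 54 − 16 = 38°C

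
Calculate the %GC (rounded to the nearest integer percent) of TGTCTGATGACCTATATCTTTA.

Counting bases: G=3, T=10, A=5, C=4
G+C = 3 + 4 = 7 out of 22 bases
%GC = 7/22 × 100 = 31.82% ≈ 32%

32%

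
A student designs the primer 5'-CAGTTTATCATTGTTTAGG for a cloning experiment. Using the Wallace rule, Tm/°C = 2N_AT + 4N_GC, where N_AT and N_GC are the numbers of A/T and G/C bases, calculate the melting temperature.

Base counts: C=2, T=9, G=4, A=4
A+T = 13, G+C = 6
Tm = 2×13 + 4×6 = 50°C

50°C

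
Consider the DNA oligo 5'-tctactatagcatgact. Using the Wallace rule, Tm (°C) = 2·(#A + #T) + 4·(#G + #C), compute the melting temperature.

46°C

Counting bases: A=5, G=2, C=4, T=6
AT pairs contribute 11, GC pairs contribute 6.
Tm = 4·6 + 2·11 = 24 + 22 = 46°C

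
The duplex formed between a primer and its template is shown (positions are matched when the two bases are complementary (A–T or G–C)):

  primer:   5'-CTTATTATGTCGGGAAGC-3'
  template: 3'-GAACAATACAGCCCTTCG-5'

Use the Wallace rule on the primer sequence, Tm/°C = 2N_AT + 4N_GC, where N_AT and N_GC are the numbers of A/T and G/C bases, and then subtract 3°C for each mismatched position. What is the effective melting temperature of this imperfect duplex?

49°C

Primer base counts: A=4, T=6, G=5, C=3 → A+T=10, G+C=8
Perfect-match Tm = 2(10) + 4(8) = 20 + 32 = 52°C
Mismatches (positions where the bases are not complementary): 1 (at position 4)
Effective Tm = 52 − 1×3 = 52 − 3 = 49°C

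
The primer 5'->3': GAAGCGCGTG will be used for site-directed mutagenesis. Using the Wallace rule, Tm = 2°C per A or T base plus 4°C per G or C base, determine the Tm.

34°C

Scanning the sequence gives T=1, A=2, G=5, C=2.
So N_AT = 3 and N_GC = 7.
Tm = 2(3) + 4(7) = 6 + 28 = 34°C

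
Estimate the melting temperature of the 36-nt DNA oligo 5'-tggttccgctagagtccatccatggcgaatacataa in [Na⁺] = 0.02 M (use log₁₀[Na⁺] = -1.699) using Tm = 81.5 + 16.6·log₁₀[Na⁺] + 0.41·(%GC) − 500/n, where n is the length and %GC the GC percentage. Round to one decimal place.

58.8°C

Length n = 36. Scanning the sequence gives T=9, G=8, C=9, A=10.
G+C = 17, so %GC = 17/36 × 100 = 47.222%
Salt term: 16.6 × (-1.699) = -28.203
GC term: 0.41 × 47.222 = 19.361; length term: −500/36 = −13.889
Tm = 81.5 + (-28.203) + 19.361 − 13.889 = 58.769 → 58.8°C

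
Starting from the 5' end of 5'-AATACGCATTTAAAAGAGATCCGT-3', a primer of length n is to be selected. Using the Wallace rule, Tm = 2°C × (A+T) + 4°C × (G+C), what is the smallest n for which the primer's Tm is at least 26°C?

n = 10

First 9 bases: AATACGCAT → Tm = 24°C (< 26°C)
First 10 bases: AATACGCATT → Tm = 26°C (≥ 26°C)
Each additional base adds 2°C (A/T) or 4°C (G/C), so Tm is non-decreasing in n; n = 10 is the first length to reach 26°C.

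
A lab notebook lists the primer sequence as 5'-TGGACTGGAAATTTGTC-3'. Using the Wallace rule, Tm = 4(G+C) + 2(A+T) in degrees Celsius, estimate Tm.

48°C

Counting bases: C=2, A=4, T=6, G=5
A+T = 10, G+C = 7
Tm = 4·7 + 2·10 = 28 + 20 = 48°C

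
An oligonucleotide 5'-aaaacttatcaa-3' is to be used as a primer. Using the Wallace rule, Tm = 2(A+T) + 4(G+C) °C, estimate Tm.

G=0, T=3, C=2, A=7
A+T = 10, G+C = 2
Tm = 4·2 + 2·10 = 8 + 20 = 28°C

28°C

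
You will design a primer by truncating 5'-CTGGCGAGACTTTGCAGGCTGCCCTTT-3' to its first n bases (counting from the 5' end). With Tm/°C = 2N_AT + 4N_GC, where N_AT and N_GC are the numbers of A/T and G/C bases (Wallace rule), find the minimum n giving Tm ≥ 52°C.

First 16 bases: CTGGCGAGACTTTGCA → Tm = 50°C (< 52°C)
First 17 bases: CTGGCGAGACTTTGCAG → Tm = 54°C (≥ 52°C)
Each additional base adds 2°C (A/T) or 4°C (G/C), so Tm is non-decreasing in n; n = 17 is the first length to reach 52°C.

n = 17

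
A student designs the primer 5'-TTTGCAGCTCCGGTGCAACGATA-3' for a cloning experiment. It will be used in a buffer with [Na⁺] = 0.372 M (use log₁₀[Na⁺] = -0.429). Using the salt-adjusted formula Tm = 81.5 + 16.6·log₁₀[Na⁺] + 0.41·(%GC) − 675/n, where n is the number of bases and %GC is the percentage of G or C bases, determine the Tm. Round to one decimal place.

Length n = 23. G=6, A=5, C=6, T=6
G+C = 12, so %GC = 12/23 × 100 = 52.174%
Salt term: 16.6 × (-0.429) = -7.121
GC term: 0.41 × 52.174 = 21.391; length term: −675/23 = −29.348
Tm = 81.5 + (-7.121) + 21.391 − 29.348 = 66.422 → 66.4°C

66.4°C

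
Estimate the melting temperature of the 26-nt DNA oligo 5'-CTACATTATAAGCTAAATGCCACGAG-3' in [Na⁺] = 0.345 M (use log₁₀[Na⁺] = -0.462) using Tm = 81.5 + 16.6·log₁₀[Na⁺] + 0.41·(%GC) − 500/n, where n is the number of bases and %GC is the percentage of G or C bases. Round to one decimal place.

Length n = 26. A=10, C=6, G=4, T=6
G+C = 10, so %GC = 10/26 × 100 = 38.462%
Salt term: 16.6 × (-0.462) = -7.669
GC term: 0.41 × 38.462 = 15.769; length term: −500/26 = −19.231
Tm = 81.5 + (-7.669) + 15.769 − 19.231 = 70.369 → 70.4°C

70.4°C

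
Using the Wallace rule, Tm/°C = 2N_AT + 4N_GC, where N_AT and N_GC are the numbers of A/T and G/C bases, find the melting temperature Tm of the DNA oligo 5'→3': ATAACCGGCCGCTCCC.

Scanning the sequence gives C=8, G=3, A=3, T=2.
AT pairs contribute 5, GC pairs contribute 11.
Tm = 2×5 + 4×11 = 54°C

54°C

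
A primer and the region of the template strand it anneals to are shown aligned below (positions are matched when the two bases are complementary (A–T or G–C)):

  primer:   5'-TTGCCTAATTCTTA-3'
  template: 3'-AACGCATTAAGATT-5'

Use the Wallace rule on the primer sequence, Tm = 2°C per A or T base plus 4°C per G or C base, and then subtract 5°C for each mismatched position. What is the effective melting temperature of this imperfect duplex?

Primer base counts: A=3, T=7, G=1, C=3 → A+T=10, G+C=4
Perfect-match Tm = 2(10) + 4(4) = 20 + 16 = 36°C
Mismatches (positions where the bases are not complementary): 2 (at positions 5, 13)
Effective Tm = 36 − 2×5 = 36 − 10 = 26°C

26°C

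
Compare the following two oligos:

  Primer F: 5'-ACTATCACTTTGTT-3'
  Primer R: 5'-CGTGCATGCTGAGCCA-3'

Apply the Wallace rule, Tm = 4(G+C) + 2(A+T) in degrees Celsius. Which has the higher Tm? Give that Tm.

Primer R, 52°C

Primer F: A+T=10, G+C=4 → Tm = 2(10)+4(4) = 36°C
Primer R: A+T=6, G+C=10 → Tm = 2(6)+4(10) = 52°C
36°C vs 52°C → primer R is higher.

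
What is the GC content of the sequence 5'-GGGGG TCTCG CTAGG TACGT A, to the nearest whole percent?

G=9, T=5, C=4, A=3
G+C = 9 + 4 = 13 out of 21 bases
%GC = 13/21 × 100 = 61.9% ≈ 62%

62%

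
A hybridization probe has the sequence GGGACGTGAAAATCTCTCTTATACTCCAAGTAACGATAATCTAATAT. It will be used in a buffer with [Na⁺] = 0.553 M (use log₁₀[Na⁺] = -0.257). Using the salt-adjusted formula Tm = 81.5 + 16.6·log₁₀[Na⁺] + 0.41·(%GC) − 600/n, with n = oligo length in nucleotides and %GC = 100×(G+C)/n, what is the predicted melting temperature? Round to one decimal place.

Length n = 47. Scanning the sequence gives A=17, C=9, T=14, G=7.
G+C = 16, so %GC = 16/47 × 100 = 34.043%
Salt term: 16.6 × (-0.257) = -4.266
GC term: 0.41 × 34.043 = 13.958; length term: −600/47 = −12.766
Tm = 81.5 + (-4.266) + 13.958 − 12.766 = 78.426 → 78.4°C

78.4°C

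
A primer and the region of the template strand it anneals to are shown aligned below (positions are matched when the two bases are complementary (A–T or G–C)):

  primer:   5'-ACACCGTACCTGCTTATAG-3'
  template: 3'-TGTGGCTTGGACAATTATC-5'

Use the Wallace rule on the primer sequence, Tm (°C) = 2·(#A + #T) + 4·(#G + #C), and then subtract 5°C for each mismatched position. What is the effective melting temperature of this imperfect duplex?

41°C

Primer base counts: A=5, T=5, G=3, C=6 → A+T=10, G+C=9
Perfect-match Tm = 2(10) + 4(9) = 20 + 36 = 56°C
Mismatches (positions where the bases are not complementary): 3 (at positions 7, 13, 15)
Effective Tm = 56 − 3×5 = 56 − 15 = 41°C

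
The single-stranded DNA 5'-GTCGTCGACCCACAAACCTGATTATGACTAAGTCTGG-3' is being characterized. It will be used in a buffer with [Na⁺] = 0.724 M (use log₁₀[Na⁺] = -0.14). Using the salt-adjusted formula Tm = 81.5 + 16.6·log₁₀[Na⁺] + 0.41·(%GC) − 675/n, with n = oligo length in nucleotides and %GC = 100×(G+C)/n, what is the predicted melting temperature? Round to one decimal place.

Length n = 37. Base counts: C=10, G=8, T=9, A=10
G+C = 18, so %GC = 18/37 × 100 = 48.649%
Salt term: 16.6 × (-0.14) = -2.324
GC term: 0.41 × 48.649 = 19.946; length term: −675/37 = −18.243
Tm = 81.5 + (-2.324) + 19.946 − 18.243 = 80.879 → 80.9°C

80.9°C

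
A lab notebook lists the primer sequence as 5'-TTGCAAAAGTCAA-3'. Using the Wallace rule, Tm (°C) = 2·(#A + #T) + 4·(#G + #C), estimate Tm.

34°C

Scanning the sequence gives G=2, C=2, A=6, T=3.
AT pairs contribute 9, GC pairs contribute 4.
Tm = 4·4 + 2·9 = 16 + 18 = 34°C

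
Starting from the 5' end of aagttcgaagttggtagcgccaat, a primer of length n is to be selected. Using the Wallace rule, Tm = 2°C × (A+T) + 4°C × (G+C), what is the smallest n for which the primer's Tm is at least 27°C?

First 9 bases: AAGTTCGAA → Tm = 24°C (< 27°C)
First 10 bases: AAGTTCGAAG → Tm = 28°C (≥ 27°C)
Each additional base adds 2°C (A/T) or 4°C (G/C), so Tm is non-decreasing in n; n = 10 is the first length to reach 27°C.

n = 10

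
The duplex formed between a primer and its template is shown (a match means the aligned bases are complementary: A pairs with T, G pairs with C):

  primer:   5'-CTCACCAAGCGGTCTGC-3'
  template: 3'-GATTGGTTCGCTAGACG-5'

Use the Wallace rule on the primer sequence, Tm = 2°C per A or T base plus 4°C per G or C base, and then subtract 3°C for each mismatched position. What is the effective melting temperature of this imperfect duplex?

50°C

Primer base counts: A=3, T=3, G=4, C=7 → A+T=6, G+C=11
Perfect-match Tm = 2(6) + 4(11) = 12 + 44 = 56°C
Mismatches (positions where the bases are not complementary): 2 (at positions 3, 12)
Effective Tm = 56 − 2×3 = 56 − 6 = 50°C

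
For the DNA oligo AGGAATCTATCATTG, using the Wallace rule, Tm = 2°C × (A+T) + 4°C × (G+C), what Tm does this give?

40°C

Counting bases: C=2, T=5, G=3, A=5
So N_AT = 10 and N_GC = 5.
Tm = 2(10) + 4(5) = 20 + 20 = 40°C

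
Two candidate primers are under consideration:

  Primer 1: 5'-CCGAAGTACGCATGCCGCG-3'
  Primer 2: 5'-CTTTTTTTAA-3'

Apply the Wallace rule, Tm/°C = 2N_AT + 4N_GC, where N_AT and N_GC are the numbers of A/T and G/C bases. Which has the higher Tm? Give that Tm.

Primer 1: A+T=6, G+C=13 → Tm = 2(6)+4(13) = 64°C
Primer 2: A+T=9, G+C=1 → Tm = 2(9)+4(1) = 22°C
64°C vs 22°C → primer 1 is higher.

Primer 1, 64°C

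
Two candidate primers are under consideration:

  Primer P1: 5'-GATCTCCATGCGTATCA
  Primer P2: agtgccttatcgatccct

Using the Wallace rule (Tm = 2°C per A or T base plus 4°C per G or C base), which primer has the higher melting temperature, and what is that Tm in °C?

Primer P1: A+T=9, G+C=8 → Tm = 2(9)+4(8) = 50°C
Primer P2: A+T=9, G+C=9 → Tm = 2(9)+4(9) = 54°C
50°C vs 54°C → primer P2 is higher.

Primer P2, 54°C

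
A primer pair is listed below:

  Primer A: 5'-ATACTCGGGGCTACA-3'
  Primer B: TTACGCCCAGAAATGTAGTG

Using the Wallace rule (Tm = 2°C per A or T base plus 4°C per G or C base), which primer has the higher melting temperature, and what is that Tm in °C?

Primer B, 58°C

Primer A: A+T=7, G+C=8 → Tm = 2(7)+4(8) = 46°C
Primer B: A+T=11, G+C=9 → Tm = 2(11)+4(9) = 58°C
46°C vs 58°C → primer B is higher.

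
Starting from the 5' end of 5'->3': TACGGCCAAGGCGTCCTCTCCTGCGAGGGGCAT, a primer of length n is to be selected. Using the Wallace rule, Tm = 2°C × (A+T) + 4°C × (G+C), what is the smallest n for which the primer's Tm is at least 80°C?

First 23 bases: TACGGCCAAGGCGTCCTCTCCTG → Tm = 76°C (< 80°C)
First 24 bases: TACGGCCAAGGCGTCCTCTCCTGC → Tm = 80°C (≥ 80°C)
Each additional base adds 2°C (A/T) or 4°C (G/C), so Tm is non-decreasing in n; n = 24 is the first length to reach 80°C.

n = 24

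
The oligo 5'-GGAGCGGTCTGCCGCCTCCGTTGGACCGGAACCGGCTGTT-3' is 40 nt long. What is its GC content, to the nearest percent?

A=4, C=13, G=15, T=8
G+C = 15 + 13 = 28 out of 40 bases
%GC = 28/40 × 100 = 70% ≈ 70%

70%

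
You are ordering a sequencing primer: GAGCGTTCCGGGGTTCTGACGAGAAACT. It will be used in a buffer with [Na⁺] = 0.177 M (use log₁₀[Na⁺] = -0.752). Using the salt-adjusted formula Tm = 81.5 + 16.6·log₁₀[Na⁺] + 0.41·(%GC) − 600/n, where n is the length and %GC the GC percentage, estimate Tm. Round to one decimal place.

71.0°C

Length n = 28. C=6, G=10, A=6, T=6
G+C = 16, so %GC = 16/28 × 100 = 57.143%
Salt term: 16.6 × (-0.752) = -12.483
GC term: 0.41 × 57.143 = 23.429; length term: −600/28 = −21.429
Tm = 81.5 + (-12.483) + 23.429 − 21.429 = 71.017 → 71.0°C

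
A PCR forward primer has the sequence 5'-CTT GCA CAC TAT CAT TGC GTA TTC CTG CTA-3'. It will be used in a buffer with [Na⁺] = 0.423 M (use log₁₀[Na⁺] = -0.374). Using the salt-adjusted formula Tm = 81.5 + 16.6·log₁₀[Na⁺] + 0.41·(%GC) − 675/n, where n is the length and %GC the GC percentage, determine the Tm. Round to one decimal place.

70.6°C

Length n = 30. Base counts: G=4, A=6, C=9, T=11
G+C = 13, so %GC = 13/30 × 100 = 43.333%
Salt term: 16.6 × (-0.374) = -6.208
GC term: 0.41 × 43.333 = 17.767; length term: −675/30 = −22.5
Tm = 81.5 + (-6.208) + 17.767 − 22.5 = 70.559 → 70.6°C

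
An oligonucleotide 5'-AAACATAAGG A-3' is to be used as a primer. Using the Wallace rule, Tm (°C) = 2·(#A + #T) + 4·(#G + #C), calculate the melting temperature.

28°C

Counting bases: T=1, A=7, C=1, G=2
So N_AT = 8 and N_GC = 3.
Tm = 4·3 + 2·8 = 12 + 16 = 28°C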